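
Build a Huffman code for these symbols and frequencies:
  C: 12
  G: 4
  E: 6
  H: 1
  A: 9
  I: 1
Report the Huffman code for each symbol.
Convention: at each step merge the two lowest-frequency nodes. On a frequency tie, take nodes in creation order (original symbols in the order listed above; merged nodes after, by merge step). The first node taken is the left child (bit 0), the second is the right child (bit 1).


Huffman tree construction:
Step 1: Merge H(1) + I(1) = 2
Step 2: Merge (H+I)(2) + G(4) = 6
Step 3: Merge E(6) + ((H+I)+G)(6) = 12
Step 4: Merge A(9) + C(12) = 21
Step 5: Merge (E+((H+I)+G))(12) + (A+C)(21) = 33
Read each symbol's code off the tree from the root (left child = 0, right child = 1).

Codes:
  C: 11 (length 2)
  G: 011 (length 3)
  E: 00 (length 2)
  H: 0100 (length 4)
  A: 10 (length 2)
  I: 0101 (length 4)
Average code length: 74/33 = 2.2424 bits/symbol


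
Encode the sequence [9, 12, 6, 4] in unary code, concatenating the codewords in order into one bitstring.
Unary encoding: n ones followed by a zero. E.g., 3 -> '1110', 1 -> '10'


Encode each number as n ones followed by a terminating 0:
  9 -> 1111111110 (10 bits)
  12 -> 1111111111110 (13 bits)
  6 -> 1111110 (7 bits)
  4 -> 11110 (5 bits)
Total length = 10 + 13 + 7 + 5 = 35 bits.

Unary([9, 12, 6, 4]) = 11111111101111111111110111111011110 (35 bits)


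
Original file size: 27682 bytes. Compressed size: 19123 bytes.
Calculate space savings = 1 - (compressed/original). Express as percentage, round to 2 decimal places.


ratio = compressed/original = 19123/27682 = 0.69081
savings = 1 - ratio = 1 - 0.69081 = 0.30919
as a percentage: 0.30919 * 100 = 30.92%

Space savings = 1 - 19123/27682 = 30.92%


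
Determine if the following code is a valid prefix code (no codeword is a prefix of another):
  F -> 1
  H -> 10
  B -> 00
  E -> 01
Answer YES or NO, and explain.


Checking each pair (does one codeword prefix another?):
  F='1' vs H='10': prefix -- VIOLATION

NO -- this is NOT a valid prefix code. F (1) is a prefix of H (10).


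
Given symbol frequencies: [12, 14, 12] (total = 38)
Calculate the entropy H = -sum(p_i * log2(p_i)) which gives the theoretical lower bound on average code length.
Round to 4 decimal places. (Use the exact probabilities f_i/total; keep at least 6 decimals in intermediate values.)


Per-symbol terms -p_i * log2(p_i) with p_i = f_i/38:
  p = 12/38 = 0.315789: log2(p) = -1.662965, -p*log2(p) = 0.525147
  p = 14/38 = 0.368421: log2(p) = -1.440573, -p*log2(p) = 0.530737
  p = 12/38 = 0.315789: log2(p) = -1.662965, -p*log2(p) = 0.525147
H = 0.525147 + 0.530737 + 0.525147 = 1.581031

H = 1.581 bits/symbol


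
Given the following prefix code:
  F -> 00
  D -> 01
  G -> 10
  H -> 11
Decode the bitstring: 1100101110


Decoding step by step:
Bits 11 -> H
Bits 00 -> F
Bits 10 -> G
Bits 11 -> H
Bits 10 -> G


Decoded message: HFGHG


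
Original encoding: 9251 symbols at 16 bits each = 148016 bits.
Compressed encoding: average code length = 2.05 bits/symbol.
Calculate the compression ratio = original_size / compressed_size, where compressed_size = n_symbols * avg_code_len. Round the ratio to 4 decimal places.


original_size = n_symbols * orig_bits = 9251 * 16 = 148016 bits
compressed_size = n_symbols * avg_code_len = 9251 * 2.05 = 18964.55 bits
ratio = original_size / compressed_size = 148016 / 18964.55 = 7.8049

Compression ratio = 7.8049


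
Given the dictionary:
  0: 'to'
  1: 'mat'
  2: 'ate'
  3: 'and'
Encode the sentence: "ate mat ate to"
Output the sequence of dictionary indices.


Look up each word in the dictionary:
  'ate' -> 2
  'mat' -> 1
  'ate' -> 2
  'to' -> 0

Encoded: [2, 1, 2, 0]


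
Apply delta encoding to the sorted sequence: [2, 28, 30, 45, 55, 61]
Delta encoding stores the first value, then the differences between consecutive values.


First value: 2
Deltas:
  28 - 2 = 26
  30 - 28 = 2
  45 - 30 = 15
  55 - 45 = 10
  61 - 55 = 6


Delta encoded: [2, 26, 2, 15, 10, 6]


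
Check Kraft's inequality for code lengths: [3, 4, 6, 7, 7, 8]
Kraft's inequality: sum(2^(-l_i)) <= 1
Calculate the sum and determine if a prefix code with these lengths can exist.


Sum = 2^(-3) + 2^(-4) + 2^(-6) + 2^(-7) + 2^(-7) + 2^(-8)
    = 0.125 + 0.0625 + 0.015625 + 0.0078125 + 0.0078125 + 0.00390625
    = 57/256 = 0.22265625
Since 0.22265625 <= 1, Kraft's inequality IS satisfied.
A prefix code with these lengths CAN exist.

Kraft sum = 0.22265625. Satisfied.


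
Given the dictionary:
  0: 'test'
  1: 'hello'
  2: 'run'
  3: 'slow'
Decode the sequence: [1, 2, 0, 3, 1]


Look up each index in the dictionary:
  1 -> 'hello'
  2 -> 'run'
  0 -> 'test'
  3 -> 'slow'
  1 -> 'hello'

Decoded: "hello run test slow hello"


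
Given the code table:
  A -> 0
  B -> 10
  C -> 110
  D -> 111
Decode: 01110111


Decoding:
0 -> A
111 -> D
0 -> A
111 -> D


Result: ADAD


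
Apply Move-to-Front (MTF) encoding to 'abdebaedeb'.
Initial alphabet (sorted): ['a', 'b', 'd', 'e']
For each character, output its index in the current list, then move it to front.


MTF encoding:
'a': index 0 in ['a', 'b', 'd', 'e'] -> ['a', 'b', 'd', 'e']
'b': index 1 in ['a', 'b', 'd', 'e'] -> ['b', 'a', 'd', 'e']
'd': index 2 in ['b', 'a', 'd', 'e'] -> ['d', 'b', 'a', 'e']
'e': index 3 in ['d', 'b', 'a', 'e'] -> ['e', 'd', 'b', 'a']
'b': index 2 in ['e', 'd', 'b', 'a'] -> ['b', 'e', 'd', 'a']
'a': index 3 in ['b', 'e', 'd', 'a'] -> ['a', 'b', 'e', 'd']
'e': index 2 in ['a', 'b', 'e', 'd'] -> ['e', 'a', 'b', 'd']
'd': index 3 in ['e', 'a', 'b', 'd'] -> ['d', 'e', 'a', 'b']
'e': index 1 in ['d', 'e', 'a', 'b'] -> ['e', 'd', 'a', 'b']
'b': index 3 in ['e', 'd', 'a', 'b'] -> ['b', 'e', 'd', 'a']


Output: [0, 1, 2, 3, 2, 3, 2, 3, 1, 3]


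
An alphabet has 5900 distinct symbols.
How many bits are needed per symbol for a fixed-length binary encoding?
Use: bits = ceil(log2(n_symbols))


log2(5900) = 12.5265
Bracket: 2^12 = 4096 < 5900 <= 2^13 = 8192
So ceil(log2(5900)) = 13

bits = ceil(log2(5900)) = ceil(12.5265) = 13 bits


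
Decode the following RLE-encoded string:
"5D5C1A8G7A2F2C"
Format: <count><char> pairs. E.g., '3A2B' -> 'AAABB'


Expanding each <count><char> pair:
  5D -> 'DDDDD'
  5C -> 'CCCCC'
  1A -> 'A'
  8G -> 'GGGGGGGG'
  7A -> 'AAAAAAA'
  2F -> 'FF'
  2C -> 'CC'

Decoded = DDDDDCCCCCAGGGGGGGGAAAAAAAFFCC


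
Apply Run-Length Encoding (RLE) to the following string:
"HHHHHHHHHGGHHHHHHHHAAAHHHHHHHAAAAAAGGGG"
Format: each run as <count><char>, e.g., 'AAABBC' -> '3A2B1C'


Scanning runs left to right:
  i=0: run of 'H' x 9 -> '9H'
  i=9: run of 'G' x 2 -> '2G'
  i=11: run of 'H' x 8 -> '8H'
  i=19: run of 'A' x 3 -> '3A'
  i=22: run of 'H' x 7 -> '7H'
  i=29: run of 'A' x 6 -> '6A'
  i=35: run of 'G' x 4 -> '4G'

RLE = 9H2G8H3A7H6A4G


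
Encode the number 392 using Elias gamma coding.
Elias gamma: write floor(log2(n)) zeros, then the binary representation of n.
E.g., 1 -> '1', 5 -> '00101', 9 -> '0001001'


num_bits = floor(log2(392)) + 1 = 9
leading_zeros = num_bits - 1 = 8
binary(392) = 110001000

Elias gamma(392) = '00000000' + '110001000' = 00000000110001000 (17 bits)


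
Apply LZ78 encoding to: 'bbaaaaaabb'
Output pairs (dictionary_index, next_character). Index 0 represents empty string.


LZ78 encoding steps:
Dictionary: {0: ''}
Step 1: w='' (idx 0), next='b' -> output (0, 'b'), add 'b' as idx 1
Step 2: w='b' (idx 1), next='a' -> output (1, 'a'), add 'ba' as idx 2
Step 3: w='' (idx 0), next='a' -> output (0, 'a'), add 'a' as idx 3
Step 4: w='a' (idx 3), next='a' -> output (3, 'a'), add 'aa' as idx 4
Step 5: w='aa' (idx 4), next='b' -> output (4, 'b'), add 'aab' as idx 5
Step 6: w='b' (idx 1), end of input -> output (1, '')


Encoded: [(0, 'b'), (1, 'a'), (0, 'a'), (3, 'a'), (4, 'b'), (1, '')]


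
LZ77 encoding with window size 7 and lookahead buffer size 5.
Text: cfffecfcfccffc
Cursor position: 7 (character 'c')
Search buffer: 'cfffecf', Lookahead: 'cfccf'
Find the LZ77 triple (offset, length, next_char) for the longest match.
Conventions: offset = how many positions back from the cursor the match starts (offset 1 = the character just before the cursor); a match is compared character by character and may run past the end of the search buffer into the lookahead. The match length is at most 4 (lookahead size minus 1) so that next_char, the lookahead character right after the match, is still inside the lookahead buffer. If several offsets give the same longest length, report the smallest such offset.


Try each offset into the search buffer:
  offset=1 (pos 6, char 'f'): match length 0
  offset=2 (pos 5, char 'c'): match length 3
  offset=3 (pos 4, char 'e'): match length 0
  offset=4 (pos 3, char 'f'): match length 0
  offset=5 (pos 2, char 'f'): match length 0
  offset=6 (pos 1, char 'f'): match length 0
  offset=7 (pos 0, char 'c'): match length 2
Longest match has length 3 at offset 2.
next_char = character at position 7 + 3 = 10 -> 'c'

Best match: offset=2, length=3 (matching 'cfc' starting at position 5)
LZ77 triple: (2, 3, 'c')


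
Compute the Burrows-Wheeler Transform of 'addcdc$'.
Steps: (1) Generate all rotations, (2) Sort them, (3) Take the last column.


Rotations (sorted):
  0: $addcdc -> last char: c
  1: addcdc$ -> last char: $
  2: c$addcd -> last char: d
  3: cdc$add -> last char: d
  4: dc$addc -> last char: c
  5: dcdc$ad -> last char: d
  6: ddcdc$a -> last char: a


BWT = c$ddcda


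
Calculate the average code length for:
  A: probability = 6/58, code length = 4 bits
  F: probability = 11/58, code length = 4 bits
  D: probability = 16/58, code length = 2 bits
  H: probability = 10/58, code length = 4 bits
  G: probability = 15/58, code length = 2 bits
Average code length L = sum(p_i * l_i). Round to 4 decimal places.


Weighted contributions p_i * l_i:
  A: (6/58) * 4 = 24/58
  F: (11/58) * 4 = 44/58
  D: (16/58) * 2 = 32/58
  H: (10/58) * 4 = 40/58
  G: (15/58) * 2 = 30/58
Sum = (24 + 44 + 32 + 40 + 30)/58 = 170/58

L = 170/58 = 2.9310 bits/symbol


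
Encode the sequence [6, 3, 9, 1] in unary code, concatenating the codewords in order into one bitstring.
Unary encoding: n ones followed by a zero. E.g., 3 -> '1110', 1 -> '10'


Encode each number as n ones followed by a terminating 0:
  6 -> 1111110 (7 bits)
  3 -> 1110 (4 bits)
  9 -> 1111111110 (10 bits)
  1 -> 10 (2 bits)
Total length = 7 + 4 + 10 + 2 = 23 bits.

Unary([6, 3, 9, 1]) = 11111101110111111111010 (23 bits)


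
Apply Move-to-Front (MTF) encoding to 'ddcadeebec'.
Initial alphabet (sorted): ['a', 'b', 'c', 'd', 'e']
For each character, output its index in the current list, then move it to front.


MTF encoding:
'd': index 3 in ['a', 'b', 'c', 'd', 'e'] -> ['d', 'a', 'b', 'c', 'e']
'd': index 0 in ['d', 'a', 'b', 'c', 'e'] -> ['d', 'a', 'b', 'c', 'e']
'c': index 3 in ['d', 'a', 'b', 'c', 'e'] -> ['c', 'd', 'a', 'b', 'e']
'a': index 2 in ['c', 'd', 'a', 'b', 'e'] -> ['a', 'c', 'd', 'b', 'e']
'd': index 2 in ['a', 'c', 'd', 'b', 'e'] -> ['d', 'a', 'c', 'b', 'e']
'e': index 4 in ['d', 'a', 'c', 'b', 'e'] -> ['e', 'd', 'a', 'c', 'b']
'e': index 0 in ['e', 'd', 'a', 'c', 'b'] -> ['e', 'd', 'a', 'c', 'b']
'b': index 4 in ['e', 'd', 'a', 'c', 'b'] -> ['b', 'e', 'd', 'a', 'c']
'e': index 1 in ['b', 'e', 'd', 'a', 'c'] -> ['e', 'b', 'd', 'a', 'c']
'c': index 4 in ['e', 'b', 'd', 'a', 'c'] -> ['c', 'e', 'b', 'd', 'a']


Output: [3, 0, 3, 2, 2, 4, 0, 4, 1, 4]


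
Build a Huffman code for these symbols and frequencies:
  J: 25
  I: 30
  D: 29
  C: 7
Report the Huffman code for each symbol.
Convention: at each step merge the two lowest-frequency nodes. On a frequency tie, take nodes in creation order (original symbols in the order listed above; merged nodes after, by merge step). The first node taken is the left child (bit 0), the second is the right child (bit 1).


Huffman tree construction:
Step 1: Merge C(7) + J(25) = 32
Step 2: Merge D(29) + I(30) = 59
Step 3: Merge (C+J)(32) + (D+I)(59) = 91
Read each symbol's code off the tree from the root (left child = 0, right child = 1).

Codes:
  J: 01 (length 2)
  I: 11 (length 2)
  D: 10 (length 2)
  C: 00 (length 2)
Average code length: 182/91 = 2.0000 bits/symbol


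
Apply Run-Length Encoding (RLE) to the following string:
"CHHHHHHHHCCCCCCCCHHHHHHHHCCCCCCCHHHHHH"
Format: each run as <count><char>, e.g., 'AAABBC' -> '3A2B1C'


Scanning runs left to right:
  i=0: run of 'C' x 1 -> '1C'
  i=1: run of 'H' x 8 -> '8H'
  i=9: run of 'C' x 8 -> '8C'
  i=17: run of 'H' x 8 -> '8H'
  i=25: run of 'C' x 7 -> '7C'
  i=32: run of 'H' x 6 -> '6H'

RLE = 1C8H8C8H7C6H


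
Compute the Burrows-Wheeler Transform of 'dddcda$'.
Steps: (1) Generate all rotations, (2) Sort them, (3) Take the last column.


Rotations (sorted):
  0: $dddcda -> last char: a
  1: a$dddcd -> last char: d
  2: cda$ddd -> last char: d
  3: da$dddc -> last char: c
  4: dcda$dd -> last char: d
  5: ddcda$d -> last char: d
  6: dddcda$ -> last char: $


BWT = addcdd$


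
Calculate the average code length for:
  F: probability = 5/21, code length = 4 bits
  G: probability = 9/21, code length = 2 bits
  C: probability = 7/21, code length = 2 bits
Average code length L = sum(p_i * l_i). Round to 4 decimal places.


Weighted contributions p_i * l_i:
  F: (5/21) * 4 = 20/21
  G: (9/21) * 2 = 18/21
  C: (7/21) * 2 = 14/21
Sum = (20 + 18 + 14)/21 = 52/21

L = 52/21 = 2.4762 bits/symbol


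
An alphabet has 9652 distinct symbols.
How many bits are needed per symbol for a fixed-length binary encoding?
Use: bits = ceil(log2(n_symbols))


log2(9652) = 13.2366
Bracket: 2^13 = 8192 < 9652 <= 2^14 = 16384
So ceil(log2(9652)) = 14

bits = ceil(log2(9652)) = ceil(13.2366) = 14 bits


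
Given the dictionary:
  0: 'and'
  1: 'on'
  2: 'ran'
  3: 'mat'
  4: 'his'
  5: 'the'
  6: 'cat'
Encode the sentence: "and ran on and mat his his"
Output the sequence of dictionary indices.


Look up each word in the dictionary:
  'and' -> 0
  'ran' -> 2
  'on' -> 1
  'and' -> 0
  'mat' -> 3
  'his' -> 4
  'his' -> 4

Encoded: [0, 2, 1, 0, 3, 4, 4]


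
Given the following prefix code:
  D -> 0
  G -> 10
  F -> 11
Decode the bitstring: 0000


Decoding step by step:
Bits 0 -> D
Bits 0 -> D
Bits 0 -> D
Bits 0 -> D


Decoded message: DDDD


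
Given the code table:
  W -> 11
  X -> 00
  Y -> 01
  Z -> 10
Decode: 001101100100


Decoding:
00 -> X
11 -> W
01 -> Y
10 -> Z
01 -> Y
00 -> X


Result: XWYZYX


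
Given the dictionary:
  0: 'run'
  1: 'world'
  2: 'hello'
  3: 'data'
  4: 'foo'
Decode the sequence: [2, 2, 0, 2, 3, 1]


Look up each index in the dictionary:
  2 -> 'hello'
  2 -> 'hello'
  0 -> 'run'
  2 -> 'hello'
  3 -> 'data'
  1 -> 'world'

Decoded: "hello hello run hello data world"


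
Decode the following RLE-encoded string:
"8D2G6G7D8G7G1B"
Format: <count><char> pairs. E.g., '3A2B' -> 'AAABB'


Expanding each <count><char> pair:
  8D -> 'DDDDDDDD'
  2G -> 'GG'
  6G -> 'GGGGGG'
  7D -> 'DDDDDDD'
  8G -> 'GGGGGGGG'
  7G -> 'GGGGGGG'
  1B -> 'B'

Decoded = DDDDDDDDGGGGGGGGDDDDDDDGGGGGGGGGGGGGGGB


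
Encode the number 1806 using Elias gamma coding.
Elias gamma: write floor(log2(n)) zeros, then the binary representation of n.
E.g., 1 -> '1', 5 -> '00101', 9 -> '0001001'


num_bits = floor(log2(1806)) + 1 = 11
leading_zeros = num_bits - 1 = 10
binary(1806) = 11100001110

Elias gamma(1806) = '0000000000' + '11100001110' = 000000000011100001110 (21 bits)


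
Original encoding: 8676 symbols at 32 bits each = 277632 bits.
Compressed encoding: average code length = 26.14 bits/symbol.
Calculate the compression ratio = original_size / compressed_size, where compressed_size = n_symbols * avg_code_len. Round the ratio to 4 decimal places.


original_size = n_symbols * orig_bits = 8676 * 32 = 277632 bits
compressed_size = n_symbols * avg_code_len = 8676 * 26.14 = 226790.64 bits
ratio = original_size / compressed_size = 277632 / 226790.64 = 1.2242

Compression ratio = 1.2242


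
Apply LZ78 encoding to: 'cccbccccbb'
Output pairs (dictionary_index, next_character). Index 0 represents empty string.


LZ78 encoding steps:
Dictionary: {0: ''}
Step 1: w='' (idx 0), next='c' -> output (0, 'c'), add 'c' as idx 1
Step 2: w='c' (idx 1), next='c' -> output (1, 'c'), add 'cc' as idx 2
Step 3: w='' (idx 0), next='b' -> output (0, 'b'), add 'b' as idx 3
Step 4: w='cc' (idx 2), next='c' -> output (2, 'c'), add 'ccc' as idx 4
Step 5: w='c' (idx 1), next='b' -> output (1, 'b'), add 'cb' as idx 5
Step 6: w='b' (idx 3), end of input -> output (3, '')


Encoded: [(0, 'c'), (1, 'c'), (0, 'b'), (2, 'c'), (1, 'b'), (3, '')]


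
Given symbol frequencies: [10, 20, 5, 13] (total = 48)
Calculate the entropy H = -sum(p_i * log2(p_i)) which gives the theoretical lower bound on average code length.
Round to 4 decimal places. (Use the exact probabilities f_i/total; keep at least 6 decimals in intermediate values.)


Per-symbol terms -p_i * log2(p_i) with p_i = f_i/48:
  p = 10/48 = 0.208333: log2(p) = -2.263034, -p*log2(p) = 0.471466
  p = 20/48 = 0.416667: log2(p) = -1.263034, -p*log2(p) = 0.526264
  p = 5/48 = 0.104167: log2(p) = -3.263034, -p*log2(p) = 0.339899
  p = 13/48 = 0.270833: log2(p) = -1.884523, -p*log2(p) = 0.510392
H = 0.471466 + 0.526264 + 0.339899 + 0.510392 = 1.848021

H = 1.848 bits/symbol


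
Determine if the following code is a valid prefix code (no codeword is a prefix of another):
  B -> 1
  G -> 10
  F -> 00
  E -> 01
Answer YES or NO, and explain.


Checking each pair (does one codeword prefix another?):
  B='1' vs G='10': prefix -- VIOLATION

NO -- this is NOT a valid prefix code. B (1) is a prefix of G (10).


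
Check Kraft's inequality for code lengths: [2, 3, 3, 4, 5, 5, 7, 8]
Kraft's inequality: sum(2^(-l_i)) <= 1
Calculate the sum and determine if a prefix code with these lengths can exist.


Sum = 2^(-2) + 2^(-3) + 2^(-3) + 2^(-4) + 2^(-5) + 2^(-5) + 2^(-7) + 2^(-8)
    = 0.25 + 0.125 + 0.125 + 0.0625 + 0.03125 + 0.03125 + 0.0078125 + 0.00390625
    = 163/256 = 0.63671875
Since 0.63671875 <= 1, Kraft's inequality IS satisfied.
A prefix code with these lengths CAN exist.

Kraft sum = 0.63671875. Satisfied.


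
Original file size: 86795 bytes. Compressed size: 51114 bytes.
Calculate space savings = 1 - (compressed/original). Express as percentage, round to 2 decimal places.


ratio = compressed/original = 51114/86795 = 0.588905
savings = 1 - ratio = 1 - 0.588905 = 0.411095
as a percentage: 0.411095 * 100 = 41.11%

Space savings = 1 - 51114/86795 = 41.11%


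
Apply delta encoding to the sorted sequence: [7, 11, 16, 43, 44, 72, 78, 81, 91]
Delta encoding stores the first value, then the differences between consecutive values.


First value: 7
Deltas:
  11 - 7 = 4
  16 - 11 = 5
  43 - 16 = 27
  44 - 43 = 1
  72 - 44 = 28
  78 - 72 = 6
  81 - 78 = 3
  91 - 81 = 10


Delta encoded: [7, 4, 5, 27, 1, 28, 6, 3, 10]


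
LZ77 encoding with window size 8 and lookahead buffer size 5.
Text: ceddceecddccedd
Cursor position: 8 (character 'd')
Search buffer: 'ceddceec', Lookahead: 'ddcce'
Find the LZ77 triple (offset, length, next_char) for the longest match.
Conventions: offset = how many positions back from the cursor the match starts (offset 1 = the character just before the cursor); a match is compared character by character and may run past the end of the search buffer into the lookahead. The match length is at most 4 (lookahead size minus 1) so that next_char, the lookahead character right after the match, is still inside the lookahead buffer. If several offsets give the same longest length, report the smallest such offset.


Try each offset into the search buffer:
  offset=1 (pos 7, char 'c'): match length 0
  offset=2 (pos 6, char 'e'): match length 0
  offset=3 (pos 5, char 'e'): match length 0
  offset=4 (pos 4, char 'c'): match length 0
  offset=5 (pos 3, char 'd'): match length 1
  offset=6 (pos 2, char 'd'): match length 3
  offset=7 (pos 1, char 'e'): match length 0
  offset=8 (pos 0, char 'c'): match length 0
Longest match has length 3 at offset 6.
next_char = character at position 8 + 3 = 11 -> 'c'

Best match: offset=6, length=3 (matching 'ddc' starting at position 2)
LZ77 triple: (6, 3, 'c')


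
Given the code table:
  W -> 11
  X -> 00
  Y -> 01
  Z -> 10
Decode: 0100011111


Decoding:
01 -> Y
00 -> X
01 -> Y
11 -> W
11 -> W


Result: YXYWW


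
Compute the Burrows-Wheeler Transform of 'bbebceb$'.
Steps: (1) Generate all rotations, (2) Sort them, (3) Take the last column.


Rotations (sorted):
  0: $bbebceb -> last char: b
  1: b$bbebce -> last char: e
  2: bbebceb$ -> last char: $
  3: bceb$bbe -> last char: e
  4: bebceb$b -> last char: b
  5: ceb$bbeb -> last char: b
  6: eb$bbebc -> last char: c
  7: ebceb$bb -> last char: b


BWT = be$ebbcb


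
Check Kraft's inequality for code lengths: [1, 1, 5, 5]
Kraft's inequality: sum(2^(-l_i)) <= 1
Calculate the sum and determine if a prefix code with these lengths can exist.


Sum = 2^(-1) + 2^(-1) + 2^(-5) + 2^(-5)
    = 0.5 + 0.5 + 0.03125 + 0.03125
    = 34/32 = 1.0625
Since 1.0625 > 1, Kraft's inequality is NOT satisfied.
A prefix code with these lengths CANNOT exist.

Kraft sum = 1.0625. Not satisfied.


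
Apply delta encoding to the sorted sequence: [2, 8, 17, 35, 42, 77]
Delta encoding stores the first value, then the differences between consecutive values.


First value: 2
Deltas:
  8 - 2 = 6
  17 - 8 = 9
  35 - 17 = 18
  42 - 35 = 7
  77 - 42 = 35


Delta encoded: [2, 6, 9, 18, 7, 35]


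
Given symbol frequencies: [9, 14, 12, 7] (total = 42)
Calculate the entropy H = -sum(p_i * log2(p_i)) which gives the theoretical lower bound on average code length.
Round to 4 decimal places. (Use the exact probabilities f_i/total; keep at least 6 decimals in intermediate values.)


Per-symbol terms -p_i * log2(p_i) with p_i = f_i/42:
  p = 9/42 = 0.214286: log2(p) = -2.222392, -p*log2(p) = 0.476227
  p = 14/42 = 0.333333: log2(p) = -1.584963, -p*log2(p) = 0.528321
  p = 12/42 = 0.285714: log2(p) = -1.807355, -p*log2(p) = 0.516387
  p = 7/42 = 0.166667: log2(p) = -2.584963, -p*log2(p) = 0.430827
H = 0.476227 + 0.528321 + 0.516387 + 0.430827 = 1.951762

H = 1.9518 bits/symbol


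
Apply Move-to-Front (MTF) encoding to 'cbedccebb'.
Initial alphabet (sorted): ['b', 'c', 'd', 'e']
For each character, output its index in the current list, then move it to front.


MTF encoding:
'c': index 1 in ['b', 'c', 'd', 'e'] -> ['c', 'b', 'd', 'e']
'b': index 1 in ['c', 'b', 'd', 'e'] -> ['b', 'c', 'd', 'e']
'e': index 3 in ['b', 'c', 'd', 'e'] -> ['e', 'b', 'c', 'd']
'd': index 3 in ['e', 'b', 'c', 'd'] -> ['d', 'e', 'b', 'c']
'c': index 3 in ['d', 'e', 'b', 'c'] -> ['c', 'd', 'e', 'b']
'c': index 0 in ['c', 'd', 'e', 'b'] -> ['c', 'd', 'e', 'b']
'e': index 2 in ['c', 'd', 'e', 'b'] -> ['e', 'c', 'd', 'b']
'b': index 3 in ['e', 'c', 'd', 'b'] -> ['b', 'e', 'c', 'd']
'b': index 0 in ['b', 'e', 'c', 'd'] -> ['b', 'e', 'c', 'd']


Output: [1, 1, 3, 3, 3, 0, 2, 3, 0]


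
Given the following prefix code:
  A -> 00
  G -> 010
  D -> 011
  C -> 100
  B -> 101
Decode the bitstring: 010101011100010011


Decoding step by step:
Bits 010 -> G
Bits 101 -> B
Bits 011 -> D
Bits 100 -> C
Bits 010 -> G
Bits 011 -> D


Decoded message: GBDCGD


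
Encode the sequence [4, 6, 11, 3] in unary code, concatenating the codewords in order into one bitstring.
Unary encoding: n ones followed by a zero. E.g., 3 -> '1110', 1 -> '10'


Encode each number as n ones followed by a terminating 0:
  4 -> 11110 (5 bits)
  6 -> 1111110 (7 bits)
  11 -> 111111111110 (12 bits)
  3 -> 1110 (4 bits)
Total length = 5 + 7 + 12 + 4 = 28 bits.

Unary([4, 6, 11, 3]) = 1111011111101111111111101110 (28 bits)


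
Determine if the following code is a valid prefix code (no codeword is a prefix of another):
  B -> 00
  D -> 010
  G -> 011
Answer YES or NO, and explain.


Checking each pair (does one codeword prefix another?):
  B='00' vs D='010': no prefix
  B='00' vs G='011': no prefix
  D='010' vs B='00': no prefix
  D='010' vs G='011': no prefix
  G='011' vs B='00': no prefix
  G='011' vs D='010': no prefix
No violation found over all pairs.

YES -- this is a valid prefix code. No codeword is a prefix of any other codeword.


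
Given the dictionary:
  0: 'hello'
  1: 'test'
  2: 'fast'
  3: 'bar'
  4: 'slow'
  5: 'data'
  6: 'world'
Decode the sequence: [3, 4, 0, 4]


Look up each index in the dictionary:
  3 -> 'bar'
  4 -> 'slow'
  0 -> 'hello'
  4 -> 'slow'

Decoded: "bar slow hello slow"


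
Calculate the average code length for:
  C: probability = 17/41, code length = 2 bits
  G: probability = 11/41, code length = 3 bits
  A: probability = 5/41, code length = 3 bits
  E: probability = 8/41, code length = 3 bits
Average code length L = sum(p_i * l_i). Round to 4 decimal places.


Weighted contributions p_i * l_i:
  C: (17/41) * 2 = 34/41
  G: (11/41) * 3 = 33/41
  A: (5/41) * 3 = 15/41
  E: (8/41) * 3 = 24/41
Sum = (34 + 33 + 15 + 24)/41 = 106/41

L = 106/41 = 2.5854 bits/symbol


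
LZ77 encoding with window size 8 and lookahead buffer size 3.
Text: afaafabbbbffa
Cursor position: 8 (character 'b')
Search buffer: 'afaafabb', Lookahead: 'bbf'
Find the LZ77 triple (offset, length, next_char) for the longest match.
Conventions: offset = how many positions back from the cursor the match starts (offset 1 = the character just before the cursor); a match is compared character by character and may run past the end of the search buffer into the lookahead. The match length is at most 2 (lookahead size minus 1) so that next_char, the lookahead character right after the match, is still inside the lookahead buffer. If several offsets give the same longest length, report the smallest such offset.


Try each offset into the search buffer:
  offset=1 (pos 7, char 'b'): match length 2
  offset=2 (pos 6, char 'b'): match length 2
  offset=3 (pos 5, char 'a'): match length 0
  offset=4 (pos 4, char 'f'): match length 0
  offset=5 (pos 3, char 'a'): match length 0
  offset=6 (pos 2, char 'a'): match length 0
  offset=7 (pos 1, char 'f'): match length 0
  offset=8 (pos 0, char 'a'): match length 0
Longest match has length 2, found at offsets 1, 2; take the smallest, offset 1.
next_char = character at position 8 + 2 = 10 -> 'f'

Best match: offset=1, length=2 (matching 'bb' starting at position 7)
LZ77 triple: (1, 2, 'f')


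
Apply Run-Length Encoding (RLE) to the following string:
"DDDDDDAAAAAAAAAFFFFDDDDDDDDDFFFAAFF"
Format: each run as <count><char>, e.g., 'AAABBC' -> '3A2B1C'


Scanning runs left to right:
  i=0: run of 'D' x 6 -> '6D'
  i=6: run of 'A' x 9 -> '9A'
  i=15: run of 'F' x 4 -> '4F'
  i=19: run of 'D' x 9 -> '9D'
  i=28: run of 'F' x 3 -> '3F'
  i=31: run of 'A' x 2 -> '2A'
  i=33: run of 'F' x 2 -> '2F'

RLE = 6D9A4F9D3F2A2F


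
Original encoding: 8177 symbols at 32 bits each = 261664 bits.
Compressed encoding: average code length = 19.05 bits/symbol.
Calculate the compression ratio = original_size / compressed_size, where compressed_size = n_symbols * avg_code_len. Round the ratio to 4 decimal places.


original_size = n_symbols * orig_bits = 8177 * 32 = 261664 bits
compressed_size = n_symbols * avg_code_len = 8177 * 19.05 = 155771.85 bits
ratio = original_size / compressed_size = 261664 / 155771.85 = 1.6798

Compression ratio = 1.6798


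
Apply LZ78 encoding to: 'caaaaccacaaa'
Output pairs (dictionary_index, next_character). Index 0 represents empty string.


LZ78 encoding steps:
Dictionary: {0: ''}
Step 1: w='' (idx 0), next='c' -> output (0, 'c'), add 'c' as idx 1
Step 2: w='' (idx 0), next='a' -> output (0, 'a'), add 'a' as idx 2
Step 3: w='a' (idx 2), next='a' -> output (2, 'a'), add 'aa' as idx 3
Step 4: w='a' (idx 2), next='c' -> output (2, 'c'), add 'ac' as idx 4
Step 5: w='c' (idx 1), next='a' -> output (1, 'a'), add 'ca' as idx 5
Step 6: w='ca' (idx 5), next='a' -> output (5, 'a'), add 'caa' as idx 6
Step 7: w='a' (idx 2), end of input -> output (2, '')


Encoded: [(0, 'c'), (0, 'a'), (2, 'a'), (2, 'c'), (1, 'a'), (5, 'a'), (2, '')]


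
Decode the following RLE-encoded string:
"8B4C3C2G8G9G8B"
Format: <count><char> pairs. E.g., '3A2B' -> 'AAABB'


Expanding each <count><char> pair:
  8B -> 'BBBBBBBB'
  4C -> 'CCCC'
  3C -> 'CCC'
  2G -> 'GG'
  8G -> 'GGGGGGGG'
  9G -> 'GGGGGGGGG'
  8B -> 'BBBBBBBB'

Decoded = BBBBBBBBCCCCCCCGGGGGGGGGGGGGGGGGGGBBBBBBBB


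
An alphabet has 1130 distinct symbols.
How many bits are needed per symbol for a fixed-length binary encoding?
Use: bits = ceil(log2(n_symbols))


log2(1130) = 10.1421
Bracket: 2^10 = 1024 < 1130 <= 2^11 = 2048
So ceil(log2(1130)) = 11

bits = ceil(log2(1130)) = ceil(10.1421) = 11 bits


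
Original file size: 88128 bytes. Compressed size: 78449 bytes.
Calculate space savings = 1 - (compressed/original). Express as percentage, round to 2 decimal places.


ratio = compressed/original = 78449/88128 = 0.890171
savings = 1 - ratio = 1 - 0.890171 = 0.109829
as a percentage: 0.109829 * 100 = 10.98%

Space savings = 1 - 78449/88128 = 10.98%


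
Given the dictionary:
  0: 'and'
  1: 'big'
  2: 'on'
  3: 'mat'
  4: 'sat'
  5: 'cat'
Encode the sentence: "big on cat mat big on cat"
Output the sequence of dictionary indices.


Look up each word in the dictionary:
  'big' -> 1
  'on' -> 2
  'cat' -> 5
  'mat' -> 3
  'big' -> 1
  'on' -> 2
  'cat' -> 5

Encoded: [1, 2, 5, 3, 1, 2, 5]


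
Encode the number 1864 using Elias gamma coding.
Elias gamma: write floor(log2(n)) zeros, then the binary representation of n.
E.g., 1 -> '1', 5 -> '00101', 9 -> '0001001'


num_bits = floor(log2(1864)) + 1 = 11
leading_zeros = num_bits - 1 = 10
binary(1864) = 11101001000

Elias gamma(1864) = '0000000000' + '11101001000' = 000000000011101001000 (21 bits)


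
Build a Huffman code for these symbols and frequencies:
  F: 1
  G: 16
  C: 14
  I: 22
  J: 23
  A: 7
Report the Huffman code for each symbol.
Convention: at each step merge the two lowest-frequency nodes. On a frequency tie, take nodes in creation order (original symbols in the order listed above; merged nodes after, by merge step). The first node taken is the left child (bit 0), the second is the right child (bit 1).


Huffman tree construction:
Step 1: Merge F(1) + A(7) = 8
Step 2: Merge (F+A)(8) + C(14) = 22
Step 3: Merge G(16) + I(22) = 38
Step 4: Merge ((F+A)+C)(22) + J(23) = 45
Step 5: Merge (G+I)(38) + (((F+A)+C)+J)(45) = 83
Read each symbol's code off the tree from the root (left child = 0, right child = 1).

Codes:
  F: 1000 (length 4)
  G: 00 (length 2)
  C: 101 (length 3)
  I: 01 (length 2)
  J: 11 (length 2)
  A: 1001 (length 4)
Average code length: 196/83 = 2.3614 bits/symbol


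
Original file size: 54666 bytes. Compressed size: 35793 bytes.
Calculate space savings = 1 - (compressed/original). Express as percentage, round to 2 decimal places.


ratio = compressed/original = 35793/54666 = 0.654758
savings = 1 - ratio = 1 - 0.654758 = 0.345242
as a percentage: 0.345242 * 100 = 34.52%

Space savings = 1 - 35793/54666 = 34.52%


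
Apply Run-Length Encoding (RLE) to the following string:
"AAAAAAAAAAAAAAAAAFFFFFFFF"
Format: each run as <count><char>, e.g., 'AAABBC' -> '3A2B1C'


Scanning runs left to right:
  i=0: run of 'A' x 17 -> '17A'
  i=17: run of 'F' x 8 -> '8F'

RLE = 17A8F


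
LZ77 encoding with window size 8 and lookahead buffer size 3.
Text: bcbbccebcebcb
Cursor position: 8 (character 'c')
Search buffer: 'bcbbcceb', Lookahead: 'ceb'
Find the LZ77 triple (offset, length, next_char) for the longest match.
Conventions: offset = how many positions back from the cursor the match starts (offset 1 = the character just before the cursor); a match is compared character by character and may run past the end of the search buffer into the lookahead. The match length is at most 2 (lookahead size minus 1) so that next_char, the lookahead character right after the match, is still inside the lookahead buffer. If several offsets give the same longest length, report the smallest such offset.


Try each offset into the search buffer:
  offset=1 (pos 7, char 'b'): match length 0
  offset=2 (pos 6, char 'e'): match length 0
  offset=3 (pos 5, char 'c'): match length 2
  offset=4 (pos 4, char 'c'): match length 1
  offset=5 (pos 3, char 'b'): match length 0
  offset=6 (pos 2, char 'b'): match length 0
  offset=7 (pos 1, char 'c'): match length 1
  offset=8 (pos 0, char 'b'): match length 0
Longest match has length 2 at offset 3.
next_char = character at position 8 + 2 = 10 -> 'b'

Best match: offset=3, length=2 (matching 'ce' starting at position 5)
LZ77 triple: (3, 2, 'b')


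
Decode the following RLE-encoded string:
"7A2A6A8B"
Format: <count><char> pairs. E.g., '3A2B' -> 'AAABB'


Expanding each <count><char> pair:
  7A -> 'AAAAAAA'
  2A -> 'AA'
  6A -> 'AAAAAA'
  8B -> 'BBBBBBBB'

Decoded = AAAAAAAAAAAAAAABBBBBBBB


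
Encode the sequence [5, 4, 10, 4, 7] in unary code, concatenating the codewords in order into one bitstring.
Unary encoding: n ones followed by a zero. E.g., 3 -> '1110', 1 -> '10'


Encode each number as n ones followed by a terminating 0:
  5 -> 111110 (6 bits)
  4 -> 11110 (5 bits)
  10 -> 11111111110 (11 bits)
  4 -> 11110 (5 bits)
  7 -> 11111110 (8 bits)
Total length = 6 + 5 + 11 + 5 + 8 = 35 bits.

Unary([5, 4, 10, 4, 7]) = 11111011110111111111101111011111110 (35 bits)


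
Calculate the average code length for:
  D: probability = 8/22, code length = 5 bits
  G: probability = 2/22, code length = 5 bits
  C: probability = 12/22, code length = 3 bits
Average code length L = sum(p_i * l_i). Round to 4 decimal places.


Weighted contributions p_i * l_i:
  D: (8/22) * 5 = 40/22
  G: (2/22) * 5 = 10/22
  C: (12/22) * 3 = 36/22
Sum = (40 + 10 + 36)/22 = 86/22

L = 86/22 = 3.9091 bits/symbol


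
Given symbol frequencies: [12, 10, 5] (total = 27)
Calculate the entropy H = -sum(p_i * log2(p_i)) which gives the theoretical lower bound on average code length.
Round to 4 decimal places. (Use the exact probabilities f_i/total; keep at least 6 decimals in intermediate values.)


Per-symbol terms -p_i * log2(p_i) with p_i = f_i/27:
  p = 12/27 = 0.444444: log2(p) = -1.169925, -p*log2(p) = 0.519967
  p = 10/27 = 0.370370: log2(p) = -1.432959, -p*log2(p) = 0.530726
  p = 5/27 = 0.185185: log2(p) = -2.432959, -p*log2(p) = 0.450548
H = 0.519967 + 0.530726 + 0.450548 = 1.501241

H = 1.5012 bits/symbol


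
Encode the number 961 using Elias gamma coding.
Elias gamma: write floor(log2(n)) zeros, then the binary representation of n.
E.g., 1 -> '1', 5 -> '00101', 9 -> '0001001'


num_bits = floor(log2(961)) + 1 = 10
leading_zeros = num_bits - 1 = 9
binary(961) = 1111000001

Elias gamma(961) = '000000000' + '1111000001' = 0000000001111000001 (19 bits)


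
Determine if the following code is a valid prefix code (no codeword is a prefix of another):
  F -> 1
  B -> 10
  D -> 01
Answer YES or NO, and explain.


Checking each pair (does one codeword prefix another?):
  F='1' vs B='10': prefix -- VIOLATION

NO -- this is NOT a valid prefix code. F (1) is a prefix of B (10).


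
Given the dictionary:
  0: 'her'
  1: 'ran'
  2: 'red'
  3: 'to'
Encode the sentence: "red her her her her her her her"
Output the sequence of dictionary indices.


Look up each word in the dictionary:
  'red' -> 2
  'her' -> 0
  'her' -> 0
  'her' -> 0
  'her' -> 0
  'her' -> 0
  'her' -> 0
  'her' -> 0

Encoded: [2, 0, 0, 0, 0, 0, 0, 0]


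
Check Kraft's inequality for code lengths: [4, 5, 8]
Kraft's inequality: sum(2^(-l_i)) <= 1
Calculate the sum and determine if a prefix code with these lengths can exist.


Sum = 2^(-4) + 2^(-5) + 2^(-8)
    = 0.0625 + 0.03125 + 0.00390625
    = 25/256 = 0.09765625
Since 0.09765625 <= 1, Kraft's inequality IS satisfied.
A prefix code with these lengths CAN exist.

Kraft sum = 0.09765625. Satisfied.


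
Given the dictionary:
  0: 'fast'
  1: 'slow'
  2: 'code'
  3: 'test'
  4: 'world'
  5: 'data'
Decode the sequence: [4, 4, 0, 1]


Look up each index in the dictionary:
  4 -> 'world'
  4 -> 'world'
  0 -> 'fast'
  1 -> 'slow'

Decoded: "world world fast slow"


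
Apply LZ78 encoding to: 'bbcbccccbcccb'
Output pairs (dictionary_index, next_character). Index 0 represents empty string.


LZ78 encoding steps:
Dictionary: {0: ''}
Step 1: w='' (idx 0), next='b' -> output (0, 'b'), add 'b' as idx 1
Step 2: w='b' (idx 1), next='c' -> output (1, 'c'), add 'bc' as idx 2
Step 3: w='bc' (idx 2), next='c' -> output (2, 'c'), add 'bcc' as idx 3
Step 4: w='' (idx 0), next='c' -> output (0, 'c'), add 'c' as idx 4
Step 5: w='c' (idx 4), next='b' -> output (4, 'b'), add 'cb' as idx 5
Step 6: w='c' (idx 4), next='c' -> output (4, 'c'), add 'cc' as idx 6
Step 7: w='cb' (idx 5), end of input -> output (5, '')


Encoded: [(0, 'b'), (1, 'c'), (2, 'c'), (0, 'c'), (4, 'b'), (4, 'c'), (5, '')]


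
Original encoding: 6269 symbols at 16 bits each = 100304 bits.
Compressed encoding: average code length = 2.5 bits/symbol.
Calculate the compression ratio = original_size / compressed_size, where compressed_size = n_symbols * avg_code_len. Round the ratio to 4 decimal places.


original_size = n_symbols * orig_bits = 6269 * 16 = 100304 bits
compressed_size = n_symbols * avg_code_len = 6269 * 2.5 = 15672.5 bits
ratio = original_size / compressed_size = 100304 / 15672.5 = 6.4

Compression ratio = 6.4


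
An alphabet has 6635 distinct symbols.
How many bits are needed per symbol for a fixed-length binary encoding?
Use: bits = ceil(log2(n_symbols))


log2(6635) = 12.6959
Bracket: 2^12 = 4096 < 6635 <= 2^13 = 8192
So ceil(log2(6635)) = 13

bits = ceil(log2(6635)) = ceil(12.6959) = 13 bits


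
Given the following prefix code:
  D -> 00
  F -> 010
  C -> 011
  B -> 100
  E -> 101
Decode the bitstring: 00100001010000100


Decoding step by step:
Bits 00 -> D
Bits 100 -> B
Bits 00 -> D
Bits 101 -> E
Bits 00 -> D
Bits 00 -> D
Bits 100 -> B


Decoded message: DBDEDDB


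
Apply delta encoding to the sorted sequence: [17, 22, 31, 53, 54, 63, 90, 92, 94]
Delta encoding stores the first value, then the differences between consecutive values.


First value: 17
Deltas:
  22 - 17 = 5
  31 - 22 = 9
  53 - 31 = 22
  54 - 53 = 1
  63 - 54 = 9
  90 - 63 = 27
  92 - 90 = 2
  94 - 92 = 2


Delta encoded: [17, 5, 9, 22, 1, 9, 27, 2, 2]


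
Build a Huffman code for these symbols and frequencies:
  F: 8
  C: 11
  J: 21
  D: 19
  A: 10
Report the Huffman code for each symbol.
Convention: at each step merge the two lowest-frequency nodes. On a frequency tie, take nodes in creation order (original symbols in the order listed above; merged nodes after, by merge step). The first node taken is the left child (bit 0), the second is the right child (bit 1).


Huffman tree construction:
Step 1: Merge F(8) + A(10) = 18
Step 2: Merge C(11) + (F+A)(18) = 29
Step 3: Merge D(19) + J(21) = 40
Step 4: Merge (C+(F+A))(29) + (D+J)(40) = 69
Read each symbol's code off the tree from the root (left child = 0, right child = 1).

Codes:
  F: 010 (length 3)
  C: 00 (length 2)
  J: 11 (length 2)
  D: 10 (length 2)
  A: 011 (length 3)
Average code length: 156/69 = 2.2609 bits/symbol


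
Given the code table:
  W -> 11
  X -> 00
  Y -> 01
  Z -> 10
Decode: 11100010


Decoding:
11 -> W
10 -> Z
00 -> X
10 -> Z


Result: WZXZ


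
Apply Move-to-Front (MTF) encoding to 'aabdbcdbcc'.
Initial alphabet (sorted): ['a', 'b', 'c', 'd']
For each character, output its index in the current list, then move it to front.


MTF encoding:
'a': index 0 in ['a', 'b', 'c', 'd'] -> ['a', 'b', 'c', 'd']
'a': index 0 in ['a', 'b', 'c', 'd'] -> ['a', 'b', 'c', 'd']
'b': index 1 in ['a', 'b', 'c', 'd'] -> ['b', 'a', 'c', 'd']
'd': index 3 in ['b', 'a', 'c', 'd'] -> ['d', 'b', 'a', 'c']
'b': index 1 in ['d', 'b', 'a', 'c'] -> ['b', 'd', 'a', 'c']
'c': index 3 in ['b', 'd', 'a', 'c'] -> ['c', 'b', 'd', 'a']
'd': index 2 in ['c', 'b', 'd', 'a'] -> ['d', 'c', 'b', 'a']
'b': index 2 in ['d', 'c', 'b', 'a'] -> ['b', 'd', 'c', 'a']
'c': index 2 in ['b', 'd', 'c', 'a'] -> ['c', 'b', 'd', 'a']
'c': index 0 in ['c', 'b', 'd', 'a'] -> ['c', 'b', 'd', 'a']


Output: [0, 0, 1, 3, 1, 3, 2, 2, 2, 0]


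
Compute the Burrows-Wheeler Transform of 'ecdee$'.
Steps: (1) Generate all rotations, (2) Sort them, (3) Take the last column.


Rotations (sorted):
  0: $ecdee -> last char: e
  1: cdee$e -> last char: e
  2: dee$ec -> last char: c
  3: e$ecde -> last char: e
  4: ecdee$ -> last char: $
  5: ee$ecd -> last char: d


BWT = eece$d
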